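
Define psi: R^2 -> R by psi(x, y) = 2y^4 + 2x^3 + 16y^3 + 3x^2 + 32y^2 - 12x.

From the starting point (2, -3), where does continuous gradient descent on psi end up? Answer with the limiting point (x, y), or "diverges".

psi is separable, so gradient descent decouples: x follows -∂psi/∂x, y follows -∂psi/∂y.
∂psi/∂x = 6(x - 1)(x + 2); at x=2 this is 24, so x decreases.
∂psi/∂y = 8y(y + 2)(y + 4); at y=-3 this is 24, so y decreases.
x converges to its nearest critical value 1 (a local min of the x-part); y converges to -4. The iterate converges to (1, -4).

(1, -4)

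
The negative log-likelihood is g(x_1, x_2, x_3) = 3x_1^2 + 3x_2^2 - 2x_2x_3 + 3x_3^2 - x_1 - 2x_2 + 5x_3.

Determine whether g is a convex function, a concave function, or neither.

g is quadratic, so its Hessian is the constant matrix H = [[6, 0, 0], [0, 6, -2], [0, -2, 6]].
Leading principal minors: 6, 36, 192.
All positive ⇒ H ≻ 0 ⇒ convex.

convex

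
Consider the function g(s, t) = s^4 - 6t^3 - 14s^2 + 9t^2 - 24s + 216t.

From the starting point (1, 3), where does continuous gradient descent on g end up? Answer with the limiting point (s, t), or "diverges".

(3, -3)

g is separable, so gradient descent decouples: s follows -∂g/∂s, t follows -∂g/∂t.
∂g/∂s = 4(s - 3)(s + 1)(s + 2); at s=1 this is -48, so s increases.
∂g/∂t = -18(t - 4)(t + 3); at t=3 this is 108, so t decreases.
s converges to its nearest critical value 3 (a local min of the s-part); t converges to -3. The iterate converges to (3, -3).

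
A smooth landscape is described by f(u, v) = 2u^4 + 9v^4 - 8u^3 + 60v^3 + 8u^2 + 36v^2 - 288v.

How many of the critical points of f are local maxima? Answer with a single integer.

1

f separates as a function of u plus a function of v, so ∇f=0 decouples.
∂f/∂u = 8u(u - 2)(u - 1) = 0 at u ∈ {0, 1, 2}; ∂f/∂v = 36(v - 1)(v + 2)(v + 4) = 0 at v ∈ {-4, -2, 1}.
The Hessian is diagonal: diag(f_uu, f_vv). Second derivatives: f_uu(0)=16, f_uu(1)=-8, f_uu(2)=16; f_vv(-4)=360, f_vv(-2)=-216, f_vv(1)=540.
Local maxima occur where both diagonal entries negative: (1, -2). Count: 1.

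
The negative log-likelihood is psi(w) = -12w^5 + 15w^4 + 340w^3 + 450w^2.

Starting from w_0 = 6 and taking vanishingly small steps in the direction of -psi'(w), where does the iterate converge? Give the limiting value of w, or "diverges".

psi'(w) = -60w(w - 5)(w + 1)(w + 3), so psi'(6) = -22680.
Gradient descent moves in the -psi' direction, i.e. w is increasing.
There is no critical point above w=6, and psi' keeps the same sign, so the iterate runs off to +∞.

diverges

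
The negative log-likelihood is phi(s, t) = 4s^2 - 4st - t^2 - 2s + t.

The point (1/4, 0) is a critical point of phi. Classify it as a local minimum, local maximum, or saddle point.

saddle point

The Hessian of phi is constant: H = [[8, -4], [-4, -2]].
det(H) = 8·(-2) − (-4)² = -32.
Since det(H) < 0, H is indefinite and the critical point is a saddle point.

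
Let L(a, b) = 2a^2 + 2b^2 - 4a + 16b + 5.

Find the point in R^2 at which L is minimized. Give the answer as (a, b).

(1, -4)

L(a,b) separates as P(a) + Q(b) + 5, so its minimum is min P + min Q + 5.
P'(a) = 4a - 4 vanishes at a ∈ {1}; Q'(b) = 4b + 16 vanishes at b ∈ {-4}.
Local minima of P (where P''>0): P(1)=-2. Local minima of Q: Q(-4)=-32.
So the global minimum of L is P(1) + Q(-4) + 5 = -2 − 32 + 5 = -29, attained at (1, -4).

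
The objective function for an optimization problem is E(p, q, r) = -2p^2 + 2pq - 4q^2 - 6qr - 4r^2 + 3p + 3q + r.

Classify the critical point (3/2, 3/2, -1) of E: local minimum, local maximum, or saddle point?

local maximum

The Hessian is constant: H = [[-4, 2, 0], [2, -8, -6], [0, -6, -8]].
Leading principal minors: Δ₁ = -4, Δ₂ = 28, Δ₃ = -80.
The minors alternate sign starting negative (−, +, −), so H is negative definite: a local maximum.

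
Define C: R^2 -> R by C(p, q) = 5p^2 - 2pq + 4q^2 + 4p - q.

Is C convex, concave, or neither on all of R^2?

convex

C is quadratic, so its Hessian is the constant matrix H = [[10, -2], [-2, 8]].
det(H) = 76, tr(H) = 18.
det(H) > 0 and tr(H) > 0, so H is positive definite everywhere: convex.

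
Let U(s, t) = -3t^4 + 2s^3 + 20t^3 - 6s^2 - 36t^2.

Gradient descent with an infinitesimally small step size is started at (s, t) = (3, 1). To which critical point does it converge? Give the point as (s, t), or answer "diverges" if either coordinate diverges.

U is separable, so gradient descent decouples: s follows -∂U/∂s, t follows -∂U/∂t.
∂U/∂s = 6s(s - 2); at s=3 this is 18, so s decreases.
∂U/∂t = -12t(t - 3)(t - 2); at t=1 this is -24, so t increases.
s converges to its nearest critical value 2 (a local min of the s-part); t converges to 2. The iterate converges to (2, 2).

(2, 2)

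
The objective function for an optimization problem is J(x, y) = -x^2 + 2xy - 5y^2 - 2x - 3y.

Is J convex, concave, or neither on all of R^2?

concave

J is quadratic, so its Hessian is the constant matrix H = [[-2, 2], [2, -10]].
det(H) = 16, tr(H) = -12.
det(H) > 0 and tr(H) < 0, so H is negative definite everywhere: concave.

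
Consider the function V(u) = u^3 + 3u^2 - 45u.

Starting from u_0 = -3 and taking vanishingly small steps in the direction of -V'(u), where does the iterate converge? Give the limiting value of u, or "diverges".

3

V'(u) = 3(u - 3)(u + 5), so V'(-3) = -36.
Gradient descent moves in the -V' direction, i.e. u is increasing.
The nearest critical point in that direction is u = 3, where V'' = 24 > 0 (a local minimum). The iterate converges there.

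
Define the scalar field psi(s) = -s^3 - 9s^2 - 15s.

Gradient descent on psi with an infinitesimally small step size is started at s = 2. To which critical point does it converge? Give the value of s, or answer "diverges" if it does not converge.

psi'(s) = -3(s + 1)(s + 5), so psi'(2) = -63.
Gradient descent moves in the -psi' direction, i.e. s is increasing.
There is no critical point above s=2, and psi' keeps the same sign, so the iterate runs off to +∞.

diverges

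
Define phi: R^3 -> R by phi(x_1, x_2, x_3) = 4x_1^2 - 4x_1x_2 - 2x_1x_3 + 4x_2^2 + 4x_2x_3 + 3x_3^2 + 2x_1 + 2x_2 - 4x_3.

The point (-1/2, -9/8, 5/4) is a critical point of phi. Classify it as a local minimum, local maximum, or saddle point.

The Hessian is constant: H = [[8, -4, -2], [-4, 8, 4], [-2, 4, 6]].
Leading principal minors: Δ₁ = 8, Δ₂ = 48, Δ₃ = 192.
All leading minors are positive, so H is positive definite: a local minimum.

local minimum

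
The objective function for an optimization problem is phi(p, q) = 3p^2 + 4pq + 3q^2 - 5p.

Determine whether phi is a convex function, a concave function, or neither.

phi is quadratic, so its Hessian is the constant matrix H = [[6, 4], [4, 6]].
det(H) = 20, tr(H) = 12.
det(H) > 0 and tr(H) > 0, so H is positive definite everywhere: convex.

convex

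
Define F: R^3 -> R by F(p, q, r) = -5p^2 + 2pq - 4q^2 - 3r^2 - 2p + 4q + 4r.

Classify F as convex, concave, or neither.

F is quadratic, so its Hessian is the constant matrix H = [[-10, 2, 0], [2, -8, 0], [0, 0, -6]].
Leading principal minors: -10, 76, -456.
Signs alternate −, +, − ⇒ H ≺ 0 ⇒ concave.

concave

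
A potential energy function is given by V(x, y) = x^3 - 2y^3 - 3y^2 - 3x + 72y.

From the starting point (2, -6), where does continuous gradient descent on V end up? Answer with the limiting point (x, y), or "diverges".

V is separable, so gradient descent decouples: x follows -∂V/∂x, y follows -∂V/∂y.
∂V/∂x = 3(x - 1)(x + 1); at x=2 this is 9, so x decreases.
∂V/∂y = -6(y - 3)(y + 4); at y=-6 this is -108, so y increases.
x converges to its nearest critical value 1 (a local min of the x-part); y converges to -4. The iterate converges to (1, -4).

(1, -4)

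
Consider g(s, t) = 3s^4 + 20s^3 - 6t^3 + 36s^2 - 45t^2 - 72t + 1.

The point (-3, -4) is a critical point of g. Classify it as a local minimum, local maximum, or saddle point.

The mixed partial ∂²g/∂s∂t is 0, so the Hessian at any point is diag(g_ss, g_tt) = diag(12(3s^2 + 10s + 6), -18(2t + 5)).
At (-3, -4): H = diag(36, 54).
Both eigenvalues are positive, so H is positive definite: a local minimum.

local minimum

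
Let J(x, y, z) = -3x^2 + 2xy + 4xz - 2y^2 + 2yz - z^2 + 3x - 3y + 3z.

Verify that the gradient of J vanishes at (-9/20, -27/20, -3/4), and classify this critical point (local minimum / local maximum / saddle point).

∇J = (-6x + 2y + 4z + 3, 2x - 4y + 2z - 3, 4x + 2y - 2z + 3); substituting (-9/20, -27/20, -3/4) gives ∇J = (0, 0, 0), so (-9/20, -27/20, -3/4) is indeed a critical point.
The Hessian is constant: H = [[-6, 2, 4], [2, -4, 2], [4, 2, -2]].
Leading principal minors: Δ₁ = -6, Δ₂ = 20, Δ₃ = 80.
The minors fit neither the all-positive nor the alternating-sign pattern, so H is indefinite: a saddle point.

saddle point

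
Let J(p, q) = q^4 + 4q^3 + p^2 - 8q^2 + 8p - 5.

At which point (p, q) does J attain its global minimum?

J(p,q) separates as A(p) + B(q) − 5, so its minimum is min A + min B − 5.
A'(p) = 2p + 8 vanishes at p ∈ {-4}; B'(q) = 4q(q - 1)(q + 4) vanishes at q ∈ {-4, 0, 1}.
Local minima of A (where A''>0): A(-4)=-16. Local minima of B: B(-4)=-128, B(1)=-3.
So the global minimum of J is A(-4) + B(-4) − 5 = -16 − 128 − 5 = -149, attained at (-4, -4).

(-4, -4)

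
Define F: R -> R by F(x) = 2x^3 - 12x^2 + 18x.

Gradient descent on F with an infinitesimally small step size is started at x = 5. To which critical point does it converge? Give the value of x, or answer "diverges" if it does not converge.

F'(x) = 6(x - 3)(x - 1), so F'(5) = 48.
Gradient descent moves in the -F' direction, i.e. x is decreasing.
The nearest critical point in that direction is x = 3, where F'' = 12 > 0 (a local minimum). The iterate converges there.

3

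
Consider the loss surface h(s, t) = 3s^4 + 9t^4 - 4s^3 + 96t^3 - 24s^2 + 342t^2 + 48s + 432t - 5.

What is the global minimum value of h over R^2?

-294

h(s,t) separates as P(s) + Q(t) − 5, so its minimum is min P + min Q − 5.
P'(s) = 12(s - 2)(s - 1)(s + 2) vanishes at s ∈ {-2, 1, 2}; Q'(t) = 36(t + 1)(t + 3)(t + 4) vanishes at t ∈ {-4, -3, -1}.
Local minima of P (where P''>0): P(-2)=-112, P(2)=16. Local minima of Q: Q(-4)=-96, Q(-1)=-177.
So the global minimum of h is P(-2) + Q(-1) − 5 = -112 − 177 − 5 = -294, attained at (-2, -1).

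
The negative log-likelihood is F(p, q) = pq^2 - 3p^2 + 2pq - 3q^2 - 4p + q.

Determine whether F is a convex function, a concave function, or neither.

The term pq^2 is cubic, so the Hessian is not constant.
∂²F/∂q² = 2p - 6, which takes both signs as p varies (negative for sufficiently negative p). A diagonal entry of the Hessian changing sign means the Hessian is neither positive- nor negative-semidefinite on all of R^2.

neither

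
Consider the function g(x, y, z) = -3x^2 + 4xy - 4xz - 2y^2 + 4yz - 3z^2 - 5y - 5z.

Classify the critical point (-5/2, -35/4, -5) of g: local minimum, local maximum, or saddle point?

local maximum

The Hessian is constant: H = [[-6, 4, -4], [4, -4, 4], [-4, 4, -6]].
Leading principal minors: Δ₁ = -6, Δ₂ = 8, Δ₃ = -16.
The minors alternate sign starting negative (−, +, −), so H is negative definite: a local maximum.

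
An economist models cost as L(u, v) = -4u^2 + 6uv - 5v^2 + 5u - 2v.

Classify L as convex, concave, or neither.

L is quadratic, so its Hessian is the constant matrix H = [[-8, 6], [6, -10]].
det(H) = 44, tr(H) = -18.
det(H) > 0 and tr(H) < 0, so H is negative definite everywhere: concave.

concave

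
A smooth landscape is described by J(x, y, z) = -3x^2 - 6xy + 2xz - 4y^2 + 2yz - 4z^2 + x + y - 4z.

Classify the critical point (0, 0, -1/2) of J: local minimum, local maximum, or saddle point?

The Hessian is constant: H = [[-6, -6, 2], [-6, -8, 2], [2, 2, -8]].
Leading principal minors: Δ₁ = -6, Δ₂ = 12, Δ₃ = -88.
The minors alternate sign starting negative (−, +, −), so H is negative definite: a local maximum.

local maximum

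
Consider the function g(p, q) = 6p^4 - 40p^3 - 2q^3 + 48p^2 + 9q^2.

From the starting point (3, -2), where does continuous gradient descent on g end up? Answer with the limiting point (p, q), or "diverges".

(4, 0)

g is separable, so gradient descent decouples: p follows -∂g/∂p, q follows -∂g/∂q.
∂g/∂p = 24p(p - 4)(p - 1); at p=3 this is -144, so p increases.
∂g/∂q = -6q(q - 3); at q=-2 this is -60, so q increases.
p converges to its nearest critical value 4 (a local min of the p-part); q converges to 0. The iterate converges to (4, 0).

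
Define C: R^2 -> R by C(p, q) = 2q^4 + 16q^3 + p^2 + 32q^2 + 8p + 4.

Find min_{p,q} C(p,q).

-12

C(p,q) separates as A(p) + B(q) + 4, so its minimum is min A + min B + 4.
A'(p) = 2p + 8 vanishes at p ∈ {-4}; B'(q) = 8q(q + 2)(q + 4) vanishes at q ∈ {-4, -2, 0}.
Local minima of A (where A''>0): A(-4)=-16. Local minima of B: B(-4)=0, B(0)=0.
So the global minimum of C is A(-4) + B(-4) + 4 = -16 + 0 + 4 = -12, attained at (-4, -4).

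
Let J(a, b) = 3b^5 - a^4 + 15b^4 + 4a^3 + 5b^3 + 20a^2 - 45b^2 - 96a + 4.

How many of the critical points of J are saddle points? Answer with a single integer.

J separates as a function of a plus a function of b, so ∇J=0 decouples.
∂J/∂a = -4(a - 4)(a - 2)(a + 3) = 0 at a ∈ {-3, 2, 4}; ∂J/∂b = 15b(b - 1)(b + 2)(b + 3) = 0 at b ∈ {-3, -2, 0, 1}.
The Hessian is diagonal: diag(J_aa, J_bb). Second derivatives: J_aa(-3)=-140, J_aa(2)=40, J_aa(4)=-56; J_bb(-3)=-180, J_bb(-2)=90, J_bb(0)=-90, J_bb(1)=180.
Saddle points occur where the two diagonal entries have opposite signs: (-3, -2), (-3, 1), (2, -3), (2, 0), (4, -2), (4, 1). Count: 6.

6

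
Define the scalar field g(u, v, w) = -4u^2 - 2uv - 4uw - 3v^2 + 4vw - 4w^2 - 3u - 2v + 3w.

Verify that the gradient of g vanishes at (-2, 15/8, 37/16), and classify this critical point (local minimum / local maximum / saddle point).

∇g = (-8u - 2v - 4w - 3, -2u - 6v + 4w - 2, -4u + 4v - 8w + 3); substituting (-2, 15/8, 37/16) gives ∇g = (0, 0, 0), so (-2, 15/8, 37/16) is indeed a critical point.
The Hessian is constant: H = [[-8, -2, -4], [-2, -6, 4], [-4, 4, -8]].
Leading principal minors: Δ₁ = -8, Δ₂ = 44, Δ₃ = -64.
The minors alternate sign starting negative (−, +, −), so H is negative definite: a local maximum.

local maximum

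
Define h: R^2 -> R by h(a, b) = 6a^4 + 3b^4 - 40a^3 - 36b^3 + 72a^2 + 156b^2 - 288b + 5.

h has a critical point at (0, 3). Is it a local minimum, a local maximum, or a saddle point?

The mixed partial ∂²h/∂a∂b is 0, so the Hessian at any point is diag(h_aa, h_bb) = diag(24(3a^2 - 10a + 6), 12(3b^2 - 18b + 26)).
At (0, 3): H = diag(144, -12).
The eigenvalues have opposite signs, so H is indefinite: a saddle point.

saddle point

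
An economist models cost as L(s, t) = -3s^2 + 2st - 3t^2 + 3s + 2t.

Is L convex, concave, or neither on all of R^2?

concave

L is quadratic, so its Hessian is the constant matrix H = [[-6, 2], [2, -6]].
det(H) = 32, tr(H) = -12.
det(H) > 0 and tr(H) < 0, so H is negative definite everywhere: concave.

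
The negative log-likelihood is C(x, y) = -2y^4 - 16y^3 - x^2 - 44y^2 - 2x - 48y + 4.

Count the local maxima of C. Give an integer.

C separates as a function of x plus a function of y, so ∇C=0 decouples.
∂C/∂x = -2(x + 1) = 0 at x ∈ {-1}; ∂C/∂y = -8(y + 1)(y + 2)(y + 3) = 0 at y ∈ {-3, -2, -1}.
The Hessian is diagonal: diag(C_xx, C_yy). Second derivatives: C_xx(-1)=-2; C_yy(-3)=-16, C_yy(-2)=8, C_yy(-1)=-16.
Local maxima occur where both diagonal entries negative: (-1, -3), (-1, -1). Count: 2.

2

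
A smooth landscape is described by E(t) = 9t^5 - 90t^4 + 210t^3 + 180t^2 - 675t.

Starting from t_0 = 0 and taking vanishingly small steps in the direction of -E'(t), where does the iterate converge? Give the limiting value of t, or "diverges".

1

E'(t) = 45(t - 5)(t - 3)(t - 1)(t + 1), so E'(0) = -675.
Gradient descent moves in the -E' direction, i.e. t is increasing.
The nearest critical point in that direction is t = 1, where E'' = 720 > 0 (a local minimum). The iterate converges there.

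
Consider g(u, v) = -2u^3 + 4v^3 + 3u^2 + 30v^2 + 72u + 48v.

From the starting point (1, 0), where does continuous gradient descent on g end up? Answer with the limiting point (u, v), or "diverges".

(-3, -1)

g is separable, so gradient descent decouples: u follows -∂g/∂u, v follows -∂g/∂v.
∂g/∂u = -6(u - 4)(u + 3); at u=1 this is 72, so u decreases.
∂g/∂v = 12(v + 1)(v + 4); at v=0 this is 48, so v decreases.
u converges to its nearest critical value -3 (a local min of the u-part); v converges to -1. The iterate converges to (-3, -1).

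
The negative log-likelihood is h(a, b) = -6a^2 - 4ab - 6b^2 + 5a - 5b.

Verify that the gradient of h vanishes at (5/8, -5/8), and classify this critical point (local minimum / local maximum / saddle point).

local maximum

∇h = (-12a - 4b + 5, -4a - 12b - 5); substituting (5/8, -5/8) gives ∇h = (0, 0), so (5/8, -5/8) is indeed a critical point.
The Hessian of h is constant: H = [[-12, -4], [-4, -12]].
det(H) = (-12)·(-12) − (-4)² = 128.
det(H) > 0 and tr(H) = -24 < 0, so H is negative definite and the point is a local maximum.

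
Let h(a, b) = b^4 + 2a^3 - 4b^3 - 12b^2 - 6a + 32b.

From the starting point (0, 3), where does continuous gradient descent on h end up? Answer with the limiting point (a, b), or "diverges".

(1, 4)

h is separable, so gradient descent decouples: a follows -∂h/∂a, b follows -∂h/∂b.
∂h/∂a = 6(a - 1)(a + 1); at a=0 this is -6, so a increases.
∂h/∂b = 4(b - 4)(b - 1)(b + 2); at b=3 this is -40, so b increases.
a converges to its nearest critical value 1 (a local min of the a-part); b converges to 4. The iterate converges to (1, 4).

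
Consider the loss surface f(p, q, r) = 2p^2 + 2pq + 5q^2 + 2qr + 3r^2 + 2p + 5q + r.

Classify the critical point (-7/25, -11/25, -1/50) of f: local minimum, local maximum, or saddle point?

The Hessian is constant: H = [[4, 2, 0], [2, 10, 2], [0, 2, 6]].
Leading principal minors: Δ₁ = 4, Δ₂ = 36, Δ₃ = 200.
All leading minors are positive, so H is positive definite: a local minimum.

local minimum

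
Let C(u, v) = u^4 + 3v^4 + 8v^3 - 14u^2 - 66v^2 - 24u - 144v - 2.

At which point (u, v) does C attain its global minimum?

C(u,v) separates as P(u) + Q(v) − 2, so its minimum is min P + min Q − 2.
P'(u) = 4(u - 3)(u + 1)(u + 2) vanishes at u ∈ {-2, -1, 3}; Q'(v) = 12(v - 3)(v + 1)(v + 4) vanishes at v ∈ {-4, -1, 3}.
Local minima of P (where P''>0): P(-2)=8, P(3)=-117. Local minima of Q: Q(-4)=-224, Q(3)=-567.
So the global minimum of C is P(3) + Q(3) − 2 = -117 − 567 − 2 = -686, attained at (3, 3).

(3, 3)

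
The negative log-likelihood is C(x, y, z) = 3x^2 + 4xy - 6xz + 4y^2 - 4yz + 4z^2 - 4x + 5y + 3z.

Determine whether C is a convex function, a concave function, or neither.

convex

C is quadratic, so its Hessian is the constant matrix H = [[6, 4, -6], [4, 8, -4], [-6, -4, 8]].
Leading principal minors: 6, 32, 64.
All positive ⇒ H ≻ 0 ⇒ convex.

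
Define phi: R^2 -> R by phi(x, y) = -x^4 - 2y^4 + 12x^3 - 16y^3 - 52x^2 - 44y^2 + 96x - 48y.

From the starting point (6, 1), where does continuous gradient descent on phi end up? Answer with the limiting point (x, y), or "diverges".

phi is separable, so gradient descent decouples: x follows -∂phi/∂x, y follows -∂phi/∂y.
∂phi/∂x = -4(x - 4)(x - 3)(x - 2); at x=6 this is -96, so x increases.
∂phi/∂y = -8(y + 1)(y + 2)(y + 3); at y=1 this is -192, so y increases.
The x-coordinate has no critical point in that direction and runs off to infinity.

diverges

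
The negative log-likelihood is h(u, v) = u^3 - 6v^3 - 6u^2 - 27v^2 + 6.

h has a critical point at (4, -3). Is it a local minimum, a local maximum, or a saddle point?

The mixed partial ∂²h/∂u∂v is 0, so the Hessian at any point is diag(h_uu, h_vv) = diag(6(u - 2), -18(2v + 3)).
At (4, -3): H = diag(12, 54).
Both eigenvalues are positive, so H is positive definite: a local minimum.

local minimum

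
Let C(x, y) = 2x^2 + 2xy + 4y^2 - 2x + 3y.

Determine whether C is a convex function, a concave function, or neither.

C is quadratic, so its Hessian is the constant matrix H = [[4, 2], [2, 8]].
det(H) = 28, tr(H) = 12.
det(H) > 0 and tr(H) > 0, so H is positive definite everywhere: convex.

convex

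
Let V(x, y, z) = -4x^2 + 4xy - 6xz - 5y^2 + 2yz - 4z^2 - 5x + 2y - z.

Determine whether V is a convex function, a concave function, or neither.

concave

V is quadratic, so its Hessian is the constant matrix H = [[-8, 4, -6], [4, -10, 2], [-6, 2, -8]].
Leading principal minors: -8, 64, -216.
Signs alternate −, +, − ⇒ H ≺ 0 ⇒ concave.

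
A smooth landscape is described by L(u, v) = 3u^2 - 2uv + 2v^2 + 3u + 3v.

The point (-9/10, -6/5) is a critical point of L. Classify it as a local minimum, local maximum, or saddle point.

local minimum

The Hessian of L is constant: H = [[6, -2], [-2, 4]].
det(H) = 6·4 − (-2)² = 20.
det(H) > 0 and tr(H) = 10 > 0, so H is positive definite and the point is a local minimum.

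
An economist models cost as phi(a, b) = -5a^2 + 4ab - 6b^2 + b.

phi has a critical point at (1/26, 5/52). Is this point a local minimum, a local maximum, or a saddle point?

The Hessian of phi is constant: H = [[-10, 4], [4, -12]].
det(H) = (-10)·(-12) − 4² = 104.
det(H) > 0 and tr(H) = -22 < 0, so H is negative definite and the point is a local maximum.

local maximum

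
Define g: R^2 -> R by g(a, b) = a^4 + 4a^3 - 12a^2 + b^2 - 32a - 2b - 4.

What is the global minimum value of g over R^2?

g(a,b) separates as P(a) + Q(b) − 4, so its minimum is min P + min Q − 4.
P'(a) = 4(a - 2)(a + 1)(a + 4) vanishes at a ∈ {-4, -1, 2}; Q'(b) = 2b - 2 vanishes at b ∈ {1}.
Local minima of P (where P''>0): P(-4)=-64, P(2)=-64. Local minima of Q: Q(1)=-1.
So the global minimum of g is P(-4) + Q(1) − 4 = -64 − 1 − 4 = -69, attained at (-4, 1).

-69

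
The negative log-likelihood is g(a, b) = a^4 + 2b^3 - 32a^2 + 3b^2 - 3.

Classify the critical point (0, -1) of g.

The mixed partial ∂²g/∂a∂b is 0, so the Hessian at any point is diag(g_aa, g_bb) = diag(4(3a^2 - 16), 6(2b + 1)).
At (0, -1): H = diag(-64, -6).
Both eigenvalues are negative, so H is negative definite: a local maximum.

local maximum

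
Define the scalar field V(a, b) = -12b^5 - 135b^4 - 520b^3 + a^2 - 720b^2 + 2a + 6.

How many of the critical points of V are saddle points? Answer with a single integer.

2

V separates as a function of a plus a function of b, so ∇V=0 decouples.
∂V/∂a = 2(a + 1) = 0 at a ∈ {-1}; ∂V/∂b = -60b(b + 2)(b + 3)(b + 4) = 0 at b ∈ {-4, -3, -2, 0}.
The Hessian is diagonal: diag(V_aa, V_bb). Second derivatives: V_aa(-1)=2; V_bb(-4)=480, V_bb(-3)=-180, V_bb(-2)=240, V_bb(0)=-1440.
Saddle points occur where the two diagonal entries have opposite signs: (-1, -3), (-1, 0). Count: 2.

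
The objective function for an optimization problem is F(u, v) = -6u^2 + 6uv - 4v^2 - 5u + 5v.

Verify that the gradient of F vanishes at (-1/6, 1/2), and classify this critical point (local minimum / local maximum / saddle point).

∇F = (-12u + 6v - 5, 6u - 8v + 5); substituting (-1/6, 1/2) gives ∇F = (0, 0), so (-1/6, 1/2) is indeed a critical point.
The Hessian of F is constant: H = [[-12, 6], [6, -8]].
det(H) = (-12)·(-8) − 6² = 60.
det(H) > 0 and tr(H) = -20 < 0, so H is negative definite and the point is a local maximum.

local maximum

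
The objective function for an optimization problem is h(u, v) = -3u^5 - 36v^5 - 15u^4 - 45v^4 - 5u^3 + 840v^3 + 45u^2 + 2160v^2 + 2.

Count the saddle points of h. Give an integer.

8

h separates as a function of u plus a function of v, so ∇h=0 decouples.
∂h/∂u = -15u(u - 1)(u + 2)(u + 3) = 0 at u ∈ {-3, -2, 0, 1}; ∂h/∂v = -180v(v - 4)(v + 2)(v + 3) = 0 at v ∈ {-3, -2, 0, 4}.
The Hessian is diagonal: diag(h_uu, h_vv). Second derivatives: h_uu(-3)=180, h_uu(-2)=-90, h_uu(0)=90, h_uu(1)=-180; h_vv(-3)=3780, h_vv(-2)=-2160, h_vv(0)=4320, h_vv(4)=-30240.
Saddle points occur where the two diagonal entries have opposite signs: (-3, -2), (-3, 4), (-2, -3), (-2, 0), (0, -2), (0, 4), (1, -3), (1, 0). Count: 8.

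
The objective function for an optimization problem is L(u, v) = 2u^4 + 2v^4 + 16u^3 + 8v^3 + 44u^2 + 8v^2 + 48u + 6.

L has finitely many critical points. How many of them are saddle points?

L separates as a function of u plus a function of v, so ∇L=0 decouples.
∂L/∂u = 8(u + 1)(u + 2)(u + 3) = 0 at u ∈ {-3, -2, -1}; ∂L/∂v = 8v(v + 1)(v + 2) = 0 at v ∈ {-2, -1, 0}.
The Hessian is diagonal: diag(L_uu, L_vv). Second derivatives: L_uu(-3)=16, L_uu(-2)=-8, L_uu(-1)=16; L_vv(-2)=16, L_vv(-1)=-8, L_vv(0)=16.
Saddle points occur where the two diagonal entries have opposite signs: (-3, -1), (-2, -2), (-2, 0), (-1, -1). Count: 4.

4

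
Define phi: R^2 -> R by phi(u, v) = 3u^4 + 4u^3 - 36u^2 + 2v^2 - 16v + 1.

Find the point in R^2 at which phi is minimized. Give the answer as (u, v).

phi(u,v) separates as P(u) + Q(v) + 1, so its minimum is min P + min Q + 1.
P'(u) = 12u(u - 2)(u + 3) vanishes at u ∈ {-3, 0, 2}; Q'(v) = 4v - 16 vanishes at v ∈ {4}.
Local minima of P (where P''>0): P(-3)=-189, P(2)=-64. Local minima of Q: Q(4)=-32.
So the global minimum of phi is P(-3) + Q(4) + 1 = -189 − 32 + 1 = -220, attained at (-3, 4).

(-3, 4)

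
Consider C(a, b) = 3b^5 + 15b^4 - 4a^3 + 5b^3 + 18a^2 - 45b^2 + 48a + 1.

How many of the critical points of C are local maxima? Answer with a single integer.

C separates as a function of a plus a function of b, so ∇C=0 decouples.
∂C/∂a = -12(a - 4)(a + 1) = 0 at a ∈ {-1, 4}; ∂C/∂b = 15b(b - 1)(b + 2)(b + 3) = 0 at b ∈ {-3, -2, 0, 1}.
The Hessian is diagonal: diag(C_aa, C_bb). Second derivatives: C_aa(-1)=60, C_aa(4)=-60; C_bb(-3)=-180, C_bb(-2)=90, C_bb(0)=-90, C_bb(1)=180.
Local maxima occur where both diagonal entries negative: (4, -3), (4, 0). Count: 2.

2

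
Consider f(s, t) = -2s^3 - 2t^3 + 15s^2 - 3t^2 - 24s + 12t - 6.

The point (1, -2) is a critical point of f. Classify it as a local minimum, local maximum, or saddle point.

The mixed partial ∂²f/∂s∂t is 0, so the Hessian at any point is diag(f_ss, f_tt) = diag(6(-2s + 5), -6(2t + 1)).
At (1, -2): H = diag(18, 18).
Both eigenvalues are positive, so H is positive definite: a local minimum.

local minimum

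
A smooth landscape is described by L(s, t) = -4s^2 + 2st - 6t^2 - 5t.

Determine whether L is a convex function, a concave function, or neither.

L is quadratic, so its Hessian is the constant matrix H = [[-8, 2], [2, -12]].
det(H) = 92, tr(H) = -20.
det(H) > 0 and tr(H) < 0, so H is negative definite everywhere: concave.

concave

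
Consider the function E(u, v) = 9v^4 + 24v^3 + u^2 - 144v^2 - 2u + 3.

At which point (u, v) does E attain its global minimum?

E(u,v) separates as P(u) + Q(v) + 3, so its minimum is min P + min Q + 3.
P'(u) = 2u - 2 vanishes at u ∈ {1}; Q'(v) = 36v(v - 2)(v + 4) vanishes at v ∈ {-4, 0, 2}.
Local minima of P (where P''>0): P(1)=-1. Local minima of Q: Q(-4)=-1536, Q(2)=-240.
So the global minimum of E is P(1) + Q(-4) + 3 = -1 − 1536 + 3 = -1534, attained at (1, -4).

(1, -4)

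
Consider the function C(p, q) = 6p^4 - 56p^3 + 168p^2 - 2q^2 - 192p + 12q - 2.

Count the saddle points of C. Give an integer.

2

C separates as a function of p plus a function of q, so ∇C=0 decouples.
∂C/∂p = 24(p - 4)(p - 2)(p - 1) = 0 at p ∈ {1, 2, 4}; ∂C/∂q = -4(q - 3) = 0 at q ∈ {3}.
The Hessian is diagonal: diag(C_pp, C_qq). Second derivatives: C_pp(1)=72, C_pp(2)=-48, C_pp(4)=144; C_qq(3)=-4.
Saddle points occur where the two diagonal entries have opposite signs: (1, 3), (4, 3). Count: 2.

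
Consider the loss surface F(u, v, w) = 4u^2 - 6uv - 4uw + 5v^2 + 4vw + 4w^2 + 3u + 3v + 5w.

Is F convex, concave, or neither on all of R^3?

convex

F is quadratic, so its Hessian is the constant matrix H = [[8, -6, -4], [-6, 10, 4], [-4, 4, 8]].
Leading principal minors: 8, 44, 256.
All positive ⇒ H ≻ 0 ⇒ convex.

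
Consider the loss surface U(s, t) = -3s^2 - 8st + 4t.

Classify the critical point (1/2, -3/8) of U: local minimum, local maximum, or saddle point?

saddle point

The Hessian of U is constant: H = [[-6, -8], [-8, 0]].
det(H) = (-6)·0 − (-8)² = -64.
Since det(H) < 0, H is indefinite and the critical point is a saddle point.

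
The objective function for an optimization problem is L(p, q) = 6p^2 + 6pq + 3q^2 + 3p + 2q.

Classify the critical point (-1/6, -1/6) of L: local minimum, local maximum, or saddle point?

local minimum

The Hessian of L is constant: H = [[12, 6], [6, 6]].
det(H) = 12·6 − 6² = 36.
det(H) > 0 and tr(H) = 18 > 0, so H is positive definite and the point is a local minimum.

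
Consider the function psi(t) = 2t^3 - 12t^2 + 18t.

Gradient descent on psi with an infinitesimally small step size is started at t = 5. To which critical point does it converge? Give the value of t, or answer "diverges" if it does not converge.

psi'(t) = 6(t - 3)(t - 1), so psi'(5) = 48.
Gradient descent moves in the -psi' direction, i.e. t is decreasing.
The nearest critical point in that direction is t = 3, where psi'' = 12 > 0 (a local minimum). The iterate converges there.

3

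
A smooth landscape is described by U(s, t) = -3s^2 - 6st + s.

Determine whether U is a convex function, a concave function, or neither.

neither

U is quadratic, so its Hessian is the constant matrix H = [[-6, -6], [-6, 0]].
det(H) = -36, tr(H) = -6.
det(H) < 0, so H is indefinite: neither convex nor concave.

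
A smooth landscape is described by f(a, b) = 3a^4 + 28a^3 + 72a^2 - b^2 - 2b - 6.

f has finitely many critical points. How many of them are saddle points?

f separates as a function of a plus a function of b, so ∇f=0 decouples.
∂f/∂a = 12a(a + 3)(a + 4) = 0 at a ∈ {-4, -3, 0}; ∂f/∂b = -2(b + 1) = 0 at b ∈ {-1}.
The Hessian is diagonal: diag(f_aa, f_bb). Second derivatives: f_aa(-4)=48, f_aa(-3)=-36, f_aa(0)=144; f_bb(-1)=-2.
Saddle points occur where the two diagonal entries have opposite signs: (-4, -1), (0, -1). Count: 2.

2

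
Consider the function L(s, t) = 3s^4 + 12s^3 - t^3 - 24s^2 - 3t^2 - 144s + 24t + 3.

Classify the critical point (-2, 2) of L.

local maximum

The mixed partial ∂²L/∂s∂t is 0, so the Hessian at any point is diag(L_ss, L_tt) = diag(12(3s^2 + 6s - 4), -6(t + 1)).
At (-2, 2): H = diag(-48, -18).
Both eigenvalues are negative, so H is negative definite: a local maximum.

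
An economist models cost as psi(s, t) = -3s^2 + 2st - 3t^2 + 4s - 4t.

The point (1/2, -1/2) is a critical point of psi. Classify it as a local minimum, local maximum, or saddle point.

The Hessian of psi is constant: H = [[-6, 2], [2, -6]].
det(H) = (-6)·(-6) − 2² = 32.
det(H) > 0 and tr(H) = -12 < 0, so H is negative definite and the point is a local maximum.

local maximum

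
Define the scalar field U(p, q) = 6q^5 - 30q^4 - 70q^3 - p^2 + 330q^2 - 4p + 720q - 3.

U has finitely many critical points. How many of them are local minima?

0

U separates as a function of p plus a function of q, so ∇U=0 decouples.
∂U/∂p = -2(p + 2) = 0 at p ∈ {-2}; ∂U/∂q = 30(q - 4)(q - 3)(q + 1)(q + 2) = 0 at q ∈ {-2, -1, 3, 4}.
The Hessian is diagonal: diag(U_pp, U_qq). Second derivatives: U_pp(-2)=-2; U_qq(-2)=-900, U_qq(-1)=600, U_qq(3)=-600, U_qq(4)=900.
Local minima occur where both diagonal entries positive: none. Count: 0.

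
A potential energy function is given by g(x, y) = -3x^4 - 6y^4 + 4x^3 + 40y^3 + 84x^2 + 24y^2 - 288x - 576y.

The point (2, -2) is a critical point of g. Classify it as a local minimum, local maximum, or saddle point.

The mixed partial ∂²g/∂x∂y is 0, so the Hessian at any point is diag(g_xx, g_yy) = diag(12(-3x^2 + 2x + 14), 24(-3y^2 + 10y + 2)).
At (2, -2): H = diag(72, -720).
The eigenvalues have opposite signs, so H is indefinite: a saddle point.

saddle point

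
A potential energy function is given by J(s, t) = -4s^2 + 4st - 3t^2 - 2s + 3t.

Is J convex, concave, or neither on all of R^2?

J is quadratic, so its Hessian is the constant matrix H = [[-8, 4], [4, -6]].
det(H) = 32, tr(H) = -14.
det(H) > 0 and tr(H) < 0, so H is negative definite everywhere: concave.

concave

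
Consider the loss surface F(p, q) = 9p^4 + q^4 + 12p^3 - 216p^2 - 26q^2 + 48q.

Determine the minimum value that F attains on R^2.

F(p,q) separates as A(p) + B(q), so its minimum is min A + min B.
A'(p) = 36p(p - 3)(p + 4) vanishes at p ∈ {-4, 0, 3}; B'(q) = 4(q - 3)(q - 1)(q + 4) vanishes at q ∈ {-4, 1, 3}.
Local minima of A (where A''>0): A(-4)=-1920, A(3)=-891. Local minima of B: B(-4)=-352, B(3)=-9.
So the global minimum of F is A(-4) + B(-4) = -1920 − 352 = -2272, attained at (-4, -4).

-2272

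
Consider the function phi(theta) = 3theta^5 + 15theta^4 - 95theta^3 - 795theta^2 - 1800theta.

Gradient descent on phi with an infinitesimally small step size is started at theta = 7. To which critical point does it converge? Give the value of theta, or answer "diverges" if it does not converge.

phi'(theta) = 15(theta - 5)(theta + 2)(theta + 3)(theta + 4), so phi'(7) = 29700.
Gradient descent moves in the -phi' direction, i.e. theta is decreasing.
The nearest critical point in that direction is theta = 5, where phi'' = 7560 > 0 (a local minimum). The iterate converges there.

5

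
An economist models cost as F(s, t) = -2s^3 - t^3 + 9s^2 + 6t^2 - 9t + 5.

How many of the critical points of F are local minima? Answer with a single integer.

F separates as a function of s plus a function of t, so ∇F=0 decouples.
∂F/∂s = -6s(s - 3) = 0 at s ∈ {0, 3}; ∂F/∂t = -3(t - 3)(t - 1) = 0 at t ∈ {1, 3}.
The Hessian is diagonal: diag(F_ss, F_tt). Second derivatives: F_ss(0)=18, F_ss(3)=-18; F_tt(1)=6, F_tt(3)=-6.
Local minima occur where both diagonal entries positive: (0, 1). Count: 1.

1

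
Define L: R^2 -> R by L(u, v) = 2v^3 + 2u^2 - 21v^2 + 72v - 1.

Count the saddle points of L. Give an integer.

L separates as a function of u plus a function of v, so ∇L=0 decouples.
∂L/∂u = 4u = 0 at u ∈ {0}; ∂L/∂v = 6(v - 4)(v - 3) = 0 at v ∈ {3, 4}.
The Hessian is diagonal: diag(L_uu, L_vv). Second derivatives: L_uu(0)=4; L_vv(3)=-6, L_vv(4)=6.
Saddle points occur where the two diagonal entries have opposite signs: (0, 3). Count: 1.

1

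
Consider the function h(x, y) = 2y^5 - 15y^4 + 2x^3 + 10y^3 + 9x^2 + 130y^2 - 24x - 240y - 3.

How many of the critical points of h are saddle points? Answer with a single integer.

4

h separates as a function of x plus a function of y, so ∇h=0 decouples.
∂h/∂x = 6(x - 1)(x + 4) = 0 at x ∈ {-4, 1}; ∂h/∂y = 10(y - 4)(y - 3)(y - 1)(y + 2) = 0 at y ∈ {-2, 1, 3, 4}.
The Hessian is diagonal: diag(h_xx, h_yy). Second derivatives: h_xx(-4)=-30, h_xx(1)=30; h_yy(-2)=-900, h_yy(1)=180, h_yy(3)=-100, h_yy(4)=180.
Saddle points occur where the two diagonal entries have opposite signs: (-4, 1), (-4, 4), (1, -2), (1, 3). Count: 4.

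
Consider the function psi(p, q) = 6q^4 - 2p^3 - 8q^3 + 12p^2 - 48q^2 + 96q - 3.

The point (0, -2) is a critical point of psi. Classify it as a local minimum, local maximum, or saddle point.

The mixed partial ∂²psi/∂p∂q is 0, so the Hessian at any point is diag(psi_pp, psi_qq) = diag(12(-p + 2), 24(3q^2 - 2q - 4)).
At (0, -2): H = diag(24, 288).
Both eigenvalues are positive, so H is positive definite: a local minimum.

local minimum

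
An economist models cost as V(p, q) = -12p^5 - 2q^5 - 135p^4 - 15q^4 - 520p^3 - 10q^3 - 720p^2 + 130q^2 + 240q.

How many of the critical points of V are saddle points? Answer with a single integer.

8

V separates as a function of p plus a function of q, so ∇V=0 decouples.
∂V/∂p = -60p(p + 2)(p + 3)(p + 4) = 0 at p ∈ {-4, -3, -2, 0}; ∂V/∂q = -10(q - 2)(q + 1)(q + 3)(q + 4) = 0 at q ∈ {-4, -3, -1, 2}.
The Hessian is diagonal: diag(V_pp, V_qq). Second derivatives: V_pp(-4)=480, V_pp(-3)=-180, V_pp(-2)=240, V_pp(0)=-1440; V_qq(-4)=180, V_qq(-3)=-100, V_qq(-1)=180, V_qq(2)=-900.
Saddle points occur where the two diagonal entries have opposite signs: (-4, -3), (-4, 2), (-3, -4), (-3, -1), (-2, -3), (-2, 2), (0, -4), (0, -1). Count: 8.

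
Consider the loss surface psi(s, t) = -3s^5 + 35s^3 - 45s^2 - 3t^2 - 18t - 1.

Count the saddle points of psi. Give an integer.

psi separates as a function of s plus a function of t, so ∇psi=0 decouples.
∂psi/∂s = -15s(s - 2)(s - 1)(s + 3) = 0 at s ∈ {-3, 0, 1, 2}; ∂psi/∂t = -6(t + 3) = 0 at t ∈ {-3}.
The Hessian is diagonal: diag(psi_ss, psi_tt). Second derivatives: psi_ss(-3)=900, psi_ss(0)=-90, psi_ss(1)=60, psi_ss(2)=-150; psi_tt(-3)=-6.
Saddle points occur where the two diagonal entries have opposite signs: (-3, -3), (1, -3). Count: 2.

2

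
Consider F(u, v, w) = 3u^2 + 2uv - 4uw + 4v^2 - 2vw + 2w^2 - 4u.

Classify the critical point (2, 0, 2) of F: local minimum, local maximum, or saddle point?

The Hessian is constant: H = [[6, 2, -4], [2, 8, -2], [-4, -2, 4]].
Leading principal minors: Δ₁ = 6, Δ₂ = 44, Δ₃ = 56.
All leading minors are positive, so H is positive definite: a local minimum.

local minimum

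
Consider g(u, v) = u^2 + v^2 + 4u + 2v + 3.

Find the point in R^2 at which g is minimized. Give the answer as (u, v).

(-2, -1)

g(u,v) separates as P(u) + Q(v) + 3, so its minimum is min P + min Q + 3.
P'(u) = 2u + 4 vanishes at u ∈ {-2}; Q'(v) = 2v + 2 vanishes at v ∈ {-1}.
Local minima of P (where P''>0): P(-2)=-4. Local minima of Q: Q(-1)=-1.
So the global minimum of g is P(-2) + Q(-1) + 3 = -4 − 1 + 3 = -2, attained at (-2, -1).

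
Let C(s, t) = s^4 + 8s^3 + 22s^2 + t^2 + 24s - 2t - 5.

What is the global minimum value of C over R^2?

C(s,t) separates as P(s) + Q(t) − 5, so its minimum is min P + min Q − 5.
P'(s) = 4(s + 1)(s + 2)(s + 3) vanishes at s ∈ {-3, -2, -1}; Q'(t) = 2(t - 1) vanishes at t ∈ {1}.
Local minima of P (where P''>0): P(-3)=-9, P(-1)=-9. Local minima of Q: Q(1)=-1.
So the global minimum of C is P(-3) + Q(1) − 5 = -9 − 1 − 5 = -15, attained at (-3, 1).

-15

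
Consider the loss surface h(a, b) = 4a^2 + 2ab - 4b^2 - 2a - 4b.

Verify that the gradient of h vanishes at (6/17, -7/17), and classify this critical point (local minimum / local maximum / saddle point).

saddle point

∇h = (8a + 2b - 2, 2a - 8b - 4); substituting (6/17, -7/17) gives ∇h = (0, 0), so (6/17, -7/17) is indeed a critical point.
The Hessian of h is constant: H = [[8, 2], [2, -8]].
det(H) = 8·(-8) − 2² = -68.
Since det(H) < 0, H is indefinite and the critical point is a saddle point.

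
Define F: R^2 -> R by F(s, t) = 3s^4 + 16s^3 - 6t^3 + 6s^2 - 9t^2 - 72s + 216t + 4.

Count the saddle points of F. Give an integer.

F separates as a function of s plus a function of t, so ∇F=0 decouples.
∂F/∂s = 12(s - 1)(s + 2)(s + 3) = 0 at s ∈ {-3, -2, 1}; ∂F/∂t = -18(t - 3)(t + 4) = 0 at t ∈ {-4, 3}.
The Hessian is diagonal: diag(F_ss, F_tt). Second derivatives: F_ss(-3)=48, F_ss(-2)=-36, F_ss(1)=144; F_tt(-4)=126, F_tt(3)=-126.
Saddle points occur where the two diagonal entries have opposite signs: (-3, 3), (-2, -4), (1, 3). Count: 3.

3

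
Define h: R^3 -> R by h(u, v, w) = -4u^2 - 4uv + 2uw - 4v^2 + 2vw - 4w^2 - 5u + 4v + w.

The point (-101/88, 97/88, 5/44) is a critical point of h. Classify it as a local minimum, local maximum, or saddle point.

The Hessian is constant: H = [[-8, -4, 2], [-4, -8, 2], [2, 2, -8]].
Leading principal minors: Δ₁ = -8, Δ₂ = 48, Δ₃ = -352.
The minors alternate sign starting negative (−, +, −), so H is negative definite: a local maximum.

local maximum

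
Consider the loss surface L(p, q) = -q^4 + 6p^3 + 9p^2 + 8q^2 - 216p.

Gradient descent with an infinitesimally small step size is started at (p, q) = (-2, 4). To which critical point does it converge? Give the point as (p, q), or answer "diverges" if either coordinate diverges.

diverges

L is separable, so gradient descent decouples: p follows -∂L/∂p, q follows -∂L/∂q.
∂L/∂p = 18(p - 3)(p + 4); at p=-2 this is -180, so p increases.
∂L/∂q = -4q(q - 2)(q + 2); at q=4 this is -192, so q increases.
The q-coordinate has no critical point in that direction and runs off to infinity.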